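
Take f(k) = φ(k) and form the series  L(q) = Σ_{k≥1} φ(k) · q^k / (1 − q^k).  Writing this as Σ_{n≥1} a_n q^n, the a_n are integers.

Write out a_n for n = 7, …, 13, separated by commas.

q^7  k|7↦φ(k): 7:6 1:1  a_7=7
q^8  k|8↦φ(k): 8:4 4:2 2:1 1:1  a_8=8
d|9:{1,3,9}  Σφ=1+2+6=9
[q^10] φ(1)=1,φ(2)=1,φ(5)=4,φ(10)=4 ⇒ 10
[q^11] φ(11)=10,φ(1)=1 ⇒ 11
d|12:{1,2,3,4,6,12}  Σφ=1+1+2+2+2+4=12
[q^13] φ(13)=12,φ(1)=1 ⇒ 13

7, 8, 9, 10, 11, 12, 13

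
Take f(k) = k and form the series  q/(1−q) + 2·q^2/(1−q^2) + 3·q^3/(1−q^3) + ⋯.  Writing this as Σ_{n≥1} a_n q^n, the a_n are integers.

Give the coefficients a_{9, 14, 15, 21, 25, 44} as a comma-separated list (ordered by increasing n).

[q^9] f(1)=1,f(3)=3,f(9)=9 ⇒ 13
[q^14] f(1)=1,f(2)=2,f(7)=7,f(14)=14 ⇒ 24
q^15  k|15↦f(k): 15:15 5:5 3:3 1:1  a_15=24
q^21  k|21↦f(k): 1:1 3:3 7:7 21:21  a_21=32
d|25:{25,5,1}  Σf=25+5+1=31
d|44:{1,2,4,11,22,44}  Σf=1+2+4+11+22+44=84

13, 24, 24, 32, 31, 84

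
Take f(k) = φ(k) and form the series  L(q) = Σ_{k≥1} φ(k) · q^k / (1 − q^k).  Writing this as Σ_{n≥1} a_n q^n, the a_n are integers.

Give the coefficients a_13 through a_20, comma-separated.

[q^13] φ(1)=1,φ(13)=12 ⇒ 13
[q^14] φ(1)=1,φ(2)=1,φ(7)=6,φ(14)=6 ⇒ 14
q^15  k|15↦φ(k): 1:1 3:2 5:4 15:8  a_15=15
q^16  k|16↦φ(k): 1:1 2:1 4:2 8:4 16:8  a_16=16
n=17: 17·1 1·17  φ→[16+1]=17
q^18  k|18↦φ(k): 18:6 9:6 6:2 3:2 2:1 1:1  a_18=18
[q^19] φ(19)=18,φ(1)=1 ⇒ 19
d|20:{1,2,4,5,10,20}  Σφ=1+1+2+4+4+8=20

13, 14, 15, 16, 17, 18, 19, 20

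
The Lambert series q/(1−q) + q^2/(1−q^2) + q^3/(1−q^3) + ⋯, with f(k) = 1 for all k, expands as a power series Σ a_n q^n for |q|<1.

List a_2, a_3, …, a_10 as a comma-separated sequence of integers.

2, 2, 3, 2, 4, 2, 4, 3, 4

q^2  k|2↦f(k): 1:1 2:1  a_2=2
d|3:{3,1}  Σf=1+1=2
n=4: 4·1 2·2 1·4  f→[1+1+1]=3
[q^5] f(1)=1,f(5)=1 ⇒ 2
q^6  k|6↦f(k): 1:1 2:1 3:1 6:1  a_6=4
n=7: 1·7 7·1  f→[1+1]=2
[q^8] f(8)=1,f(4)=1,f(2)=1,f(1)=1 ⇒ 4
[q^9] f(9)=1,f(3)=1,f(1)=1 ⇒ 3
[q^10] f(10)=1,f(5)=1,f(2)=1,f(1)=1 ⇒ 4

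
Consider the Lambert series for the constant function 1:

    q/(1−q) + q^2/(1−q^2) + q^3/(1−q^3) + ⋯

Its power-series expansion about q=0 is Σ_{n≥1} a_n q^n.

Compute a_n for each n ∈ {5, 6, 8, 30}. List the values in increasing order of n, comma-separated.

2, 4, 4, 8

n=5: 5·1 1·5  f→[1+1]=2
[q^6] f(6)=1,f(3)=1,f(2)=1,f(1)=1 ⇒ 4
n=8: 8·1 4·2 2·4 1·8  f→[1+1+1+1]=4
n=30: 30·1 15·2 10·3 6·5 5·6 3·10 2·15 1·30  f→[1+1+1+1+1+1+1+1]=8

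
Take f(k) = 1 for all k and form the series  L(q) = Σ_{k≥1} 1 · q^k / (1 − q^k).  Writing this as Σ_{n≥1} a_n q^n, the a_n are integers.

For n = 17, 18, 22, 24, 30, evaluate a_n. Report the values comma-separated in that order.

2, 6, 4, 8, 8

d|17:{1,17}  Σf=1+1=2
[q^18] f(18)=1,f(9)=1,f(6)=1,f(3)=1,f(2)=1,f(1)=1 ⇒ 6
q^22  k|22↦f(k): 1:1 2:1 11:1 22:1  a_22=4
q^24  k|24↦f(k): 24:1 12:1 8:1 6:1 4:1 3:1 2:1 1:1  a_24=8
q^30  k|30↦f(k): 1:1 2:1 3:1 5:1 6:1 10:1 15:1 30:1  a_30=8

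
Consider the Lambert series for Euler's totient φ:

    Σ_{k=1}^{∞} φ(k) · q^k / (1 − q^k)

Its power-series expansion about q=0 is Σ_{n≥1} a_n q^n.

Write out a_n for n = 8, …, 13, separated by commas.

q^8  k|8↦φ(k): 1:1 2:1 4:2 8:4  a_8=8
n=9: 9·1 3·3 1·9  φ→[6+2+1]=9
q^10  k|10↦φ(k): 1:1 2:1 5:4 10:4  a_10=10
q^11  k|11↦φ(k): 1:1 11:10  a_11=11
q^12  k|12↦φ(k): 12:4 6:2 4:2 3:2 2:1 1:1  a_12=12
n=13: 1·13 13·1  φ→[1+12]=13

8, 9, 10, 11, 12, 13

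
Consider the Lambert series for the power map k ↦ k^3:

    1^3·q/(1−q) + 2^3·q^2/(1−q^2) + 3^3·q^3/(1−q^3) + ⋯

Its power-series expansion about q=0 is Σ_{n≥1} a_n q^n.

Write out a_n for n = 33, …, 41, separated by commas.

37296, 44226, 43344, 55261, 50654, 61740, 61544, 73710, 68922

n=33: 33·1 11·3 3·11 1·33  f→[35937+1331+27+1]=37296
q^34  k|34↦f(k): 1:1 2:8 17:4913 34:39304  a_34=44226
[q^35] f(1)=1,f(5)=125,f(7)=343,f(35)=42875 ⇒ 43344
q^36  k|36↦f(k): 1:1 2:8 3:27 4:64 6:216 9:729 12:1728 18:5832 36:46656  a_36=55261
q^37  k|37↦f(k): 37:50653 1:1  a_37=50654
n=38: 38·1 19·2 2·19 1·38  f→[54872+6859+8+1]=61740
q^39  k|39↦f(k): 1:1 3:27 13:2197 39:59319  a_39=61544
q^40  k|40↦f(k): 1:1 2:8 4:64 5:125 8:512 10:1000 20:8000 40:64000  a_40=73710
q^41  k|41↦f(k): 41:68921 1:1  a_41=68922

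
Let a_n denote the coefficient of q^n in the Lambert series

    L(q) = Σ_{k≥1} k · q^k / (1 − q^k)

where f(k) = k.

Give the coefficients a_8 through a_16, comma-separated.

15, 13, 18, 12, 28, 14, 24, 24, 31

d|8:{8,4,2,1}  Σf=8+4+2+1=15
n=9: 1·9 3·3 9·1  f→[1+3+9]=13
q^10  k|10↦f(k): 10:10 5:5 2:2 1:1  a_10=18
n=11: 11·1 1·11  f→[11+1]=12
q^12  k|12↦f(k): 12:12 6:6 4:4 3:3 2:2 1:1  a_12=28
[q^13] f(13)=13,f(1)=1 ⇒ 14
q^14  k|14↦f(k): 1:1 2:2 7:7 14:14  a_14=24
q^15  k|15↦f(k): 1:1 3:3 5:5 15:15  a_15=24
d|16:{16,8,4,2,1}  Σf=16+8+4+2+1=31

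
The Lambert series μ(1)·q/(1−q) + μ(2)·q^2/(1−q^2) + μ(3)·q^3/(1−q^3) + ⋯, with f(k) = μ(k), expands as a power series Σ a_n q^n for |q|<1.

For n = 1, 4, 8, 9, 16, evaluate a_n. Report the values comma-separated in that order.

n=1: 1·1  μ→[1]=1
[q^4] μ(4)=0,μ(2)=-1,μ(1)=1 ⇒ 0
[q^8] μ(8)=0,μ(4)=0,μ(2)=-1,μ(1)=1 ⇒ 0
d|9:{9,3,1}  Σμ=0+(-1)+1=0
d|16:{1,2,4,8,16}  Σμ=1+(-1)+0+0+0=0

1, 0, 0, 0, 0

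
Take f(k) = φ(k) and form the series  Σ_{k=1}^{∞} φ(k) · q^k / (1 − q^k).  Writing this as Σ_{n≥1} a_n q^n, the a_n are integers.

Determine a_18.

q^18  k|18↦φ(k): 1:1 2:1 3:2 6:2 9:6 18:6  a_18=18

a_18 = 18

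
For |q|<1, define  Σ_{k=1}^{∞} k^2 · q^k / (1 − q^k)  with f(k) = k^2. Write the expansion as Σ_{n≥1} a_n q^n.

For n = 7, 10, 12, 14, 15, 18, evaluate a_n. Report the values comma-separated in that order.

50, 130, 210, 250, 260, 455

q^7  k|7↦f(k): 1:1 7:49  a_7=50
d|10:{10,5,2,1}  Σf=100+25+4+1=130
q^12  k|12↦f(k): 12:144 6:36 4:16 3:9 2:4 1:1  a_12=210
[q^14] f(1)=1,f(2)=4,f(7)=49,f(14)=196 ⇒ 250
[q^15] f(15)=225,f(5)=25,f(3)=9,f(1)=1 ⇒ 260
[q^18] f(1)=1,f(2)=4,f(3)=9,f(6)=36,f(9)=81,f(18)=324 ⇒ 455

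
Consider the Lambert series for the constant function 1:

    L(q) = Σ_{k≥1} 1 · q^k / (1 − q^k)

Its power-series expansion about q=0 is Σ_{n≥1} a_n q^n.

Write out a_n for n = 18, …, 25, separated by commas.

d|18:{18,9,6,3,2,1}  Σf=1+1+1+1+1+1=6
[q^19] f(19)=1,f(1)=1 ⇒ 2
q^20  k|20↦f(k): 20:1 10:1 5:1 4:1 2:1 1:1  a_20=6
[q^21] f(1)=1,f(3)=1,f(7)=1,f(21)=1 ⇒ 4
q^22  k|22↦f(k): 1:1 2:1 11:1 22:1  a_22=4
[q^23] f(1)=1,f(23)=1 ⇒ 2
q^24  k|24↦f(k): 1:1 2:1 3:1 4:1 6:1 8:1 12:1 24:1  a_24=8
[q^25] f(25)=1,f(5)=1,f(1)=1 ⇒ 3

6, 2, 6, 4, 4, 2, 8, 3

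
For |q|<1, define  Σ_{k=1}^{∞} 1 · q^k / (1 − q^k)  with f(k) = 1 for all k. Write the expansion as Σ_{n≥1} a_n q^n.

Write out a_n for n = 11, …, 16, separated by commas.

2, 6, 2, 4, 4, 5

d|11:{1,11}  Σf=1+1=2
d|12:{12,6,4,3,2,1}  Σf=1+1+1+1+1+1=6
[q^13] f(13)=1,f(1)=1 ⇒ 2
n=14: 14·1 7·2 2·7 1·14  f→[1+1+1+1]=4
[q^15] f(15)=1,f(5)=1,f(3)=1,f(1)=1 ⇒ 4
[q^16] f(16)=1,f(8)=1,f(4)=1,f(2)=1,f(1)=1 ⇒ 5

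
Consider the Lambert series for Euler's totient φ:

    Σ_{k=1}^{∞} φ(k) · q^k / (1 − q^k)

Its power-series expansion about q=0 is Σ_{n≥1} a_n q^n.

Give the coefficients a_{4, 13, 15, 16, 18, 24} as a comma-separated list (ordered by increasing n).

d|4:{1,2,4}  Σφ=1+1+2=4
n=13: 13·1 1·13  φ→[12+1]=13
q^15  k|15↦φ(k): 15:8 5:4 3:2 1:1  a_15=15
q^16  k|16↦φ(k): 16:8 8:4 4:2 2:1 1:1  a_16=16
n=18: 18·1 9·2 6·3 3·6 2·9 1·18  φ→[6+6+2+2+1+1]=18
[q^24] φ(24)=8,φ(12)=4,φ(8)=4,φ(6)=2,φ(4)=2,φ(3)=2,φ(2)=1,φ(1)=1 ⇒ 24

4, 13, 15, 16, 18, 24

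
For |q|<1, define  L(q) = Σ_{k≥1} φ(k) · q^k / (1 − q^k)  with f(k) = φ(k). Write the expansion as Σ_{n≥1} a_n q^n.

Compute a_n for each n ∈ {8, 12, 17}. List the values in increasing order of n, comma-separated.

q^8  k|8↦φ(k): 1:1 2:1 4:2 8:4  a_8=8
[q^12] φ(12)=4,φ(6)=2,φ(4)=2,φ(3)=2,φ(2)=1,φ(1)=1 ⇒ 12
q^17  k|17↦φ(k): 17:16 1:1  a_17=17

8, 12, 17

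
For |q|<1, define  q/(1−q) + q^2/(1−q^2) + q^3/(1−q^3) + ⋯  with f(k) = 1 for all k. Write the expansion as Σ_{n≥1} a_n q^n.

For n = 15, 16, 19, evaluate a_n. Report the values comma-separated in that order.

4, 5, 2

n=15: 15·1 5·3 3·5 1·15  f→[1+1+1+1]=4
[q^16] f(1)=1,f(2)=1,f(4)=1,f(8)=1,f(16)=1 ⇒ 5
n=19: 1·19 19·1  f→[1+1]=2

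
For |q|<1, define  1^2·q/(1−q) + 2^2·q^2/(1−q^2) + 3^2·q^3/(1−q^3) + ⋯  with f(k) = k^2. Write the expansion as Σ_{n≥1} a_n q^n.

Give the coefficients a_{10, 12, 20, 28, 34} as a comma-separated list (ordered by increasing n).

n=10: 1·10 2·5 5·2 10·1  f→[1+4+25+100]=130
[q^12] f(1)=1,f(2)=4,f(3)=9,f(4)=16,f(6)=36,f(12)=144 ⇒ 210
[q^20] f(20)=400,f(10)=100,f(5)=25,f(4)=16,f(2)=4,f(1)=1 ⇒ 546
q^28  k|28↦f(k): 28:784 14:196 7:49 4:16 2:4 1:1  a_28=1050
q^34  k|34↦f(k): 34:1156 17:289 2:4 1:1  a_34=1450

130, 210, 546, 1050, 1450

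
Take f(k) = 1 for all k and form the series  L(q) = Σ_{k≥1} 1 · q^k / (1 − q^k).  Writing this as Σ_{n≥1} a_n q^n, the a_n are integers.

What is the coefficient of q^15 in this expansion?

[q^15] f(1)=1,f(3)=1,f(5)=1,f(15)=1 ⇒ 4

a_15 = 4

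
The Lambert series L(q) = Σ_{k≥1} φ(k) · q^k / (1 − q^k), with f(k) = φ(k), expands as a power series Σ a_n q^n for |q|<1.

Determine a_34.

d|34:{34,17,2,1}  Σφ=16+16+1+1=34

a_34 = 34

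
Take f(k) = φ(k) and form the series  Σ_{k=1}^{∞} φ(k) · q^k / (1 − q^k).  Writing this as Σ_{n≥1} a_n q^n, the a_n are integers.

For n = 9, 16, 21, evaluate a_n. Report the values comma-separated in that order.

d|9:{1,3,9}  Σφ=1+2+6=9
q^16  k|16↦φ(k): 1:1 2:1 4:2 8:4 16:8  a_16=16
n=21: 1·21 3·7 7·3 21·1  φ→[1+2+6+12]=21

9, 16, 21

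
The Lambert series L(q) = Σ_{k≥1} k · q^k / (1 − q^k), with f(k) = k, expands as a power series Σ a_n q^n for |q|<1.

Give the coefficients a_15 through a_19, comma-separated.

24, 31, 18, 39, 20

n=15: 1·15 3·5 5·3 15·1  f→[1+3+5+15]=24
[q^16] f(1)=1,f(2)=2,f(4)=4,f(8)=8,f(16)=16 ⇒ 31
q^17  k|17↦f(k): 17:17 1:1  a_17=18
[q^18] f(18)=18,f(9)=9,f(6)=6,f(3)=3,f(2)=2,f(1)=1 ⇒ 39
n=19: 19·1 1·19  f→[19+1]=20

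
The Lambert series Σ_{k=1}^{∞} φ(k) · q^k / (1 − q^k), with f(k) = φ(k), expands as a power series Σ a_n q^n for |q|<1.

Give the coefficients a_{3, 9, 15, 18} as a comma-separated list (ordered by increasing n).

d|3:{1,3}  Σφ=1+2=3
d|9:{1,3,9}  Σφ=1+2+6=9
[q^15] φ(15)=8,φ(5)=4,φ(3)=2,φ(1)=1 ⇒ 15
n=18: 18·1 9·2 6·3 3·6 2·9 1·18  φ→[6+6+2+2+1+1]=18

3, 9, 15, 18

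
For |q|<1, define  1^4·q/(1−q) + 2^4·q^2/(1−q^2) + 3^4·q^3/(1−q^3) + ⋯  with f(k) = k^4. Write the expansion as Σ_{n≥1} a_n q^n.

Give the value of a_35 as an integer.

a_35 = 1503652

q^35  k|35↦f(k): 1:1 5:625 7:2401 35:1500625  a_35=1503652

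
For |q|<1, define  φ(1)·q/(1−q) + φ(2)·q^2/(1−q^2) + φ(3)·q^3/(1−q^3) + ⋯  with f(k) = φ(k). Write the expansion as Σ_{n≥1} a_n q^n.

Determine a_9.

q^9  k|9↦φ(k): 1:1 3:2 9:6  a_9=9

a_9 = 9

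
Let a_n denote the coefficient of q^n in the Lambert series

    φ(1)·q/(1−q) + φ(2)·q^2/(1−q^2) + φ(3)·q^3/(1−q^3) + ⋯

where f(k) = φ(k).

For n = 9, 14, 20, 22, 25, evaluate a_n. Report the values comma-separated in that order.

d|9:{1,3,9}  Σφ=1+2+6=9
[q^14] φ(1)=1,φ(2)=1,φ(7)=6,φ(14)=6 ⇒ 14
n=20: 1·20 2·10 4·5 5·4 10·2 20·1  φ→[1+1+2+4+4+8]=20
q^22  k|22↦φ(k): 1:1 2:1 11:10 22:10  a_22=22
[q^25] φ(25)=20,φ(5)=4,φ(1)=1 ⇒ 25

9, 14, 20, 22, 25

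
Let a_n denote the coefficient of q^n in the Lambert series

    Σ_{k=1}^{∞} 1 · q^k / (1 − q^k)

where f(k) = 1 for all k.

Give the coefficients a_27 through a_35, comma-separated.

4, 6, 2, 8, 2, 6, 4, 4, 4

[q^27] f(27)=1,f(9)=1,f(3)=1,f(1)=1 ⇒ 4
d|28:{28,14,7,4,2,1}  Σf=1+1+1+1+1+1=6
d|29:{1,29}  Σf=1+1=2
[q^30] f(30)=1,f(15)=1,f(10)=1,f(6)=1,f(5)=1,f(3)=1,f(2)=1,f(1)=1 ⇒ 8
n=31: 1·31 31·1  f→[1+1]=2
n=32: 1·32 2·16 4·8 8·4 16·2 32·1  f→[1+1+1+1+1+1]=6
n=33: 33·1 11·3 3·11 1·33  f→[1+1+1+1]=4
d|34:{34,17,2,1}  Σf=1+1+1+1=4
[q^35] f(1)=1,f(5)=1,f(7)=1,f(35)=1 ⇒ 4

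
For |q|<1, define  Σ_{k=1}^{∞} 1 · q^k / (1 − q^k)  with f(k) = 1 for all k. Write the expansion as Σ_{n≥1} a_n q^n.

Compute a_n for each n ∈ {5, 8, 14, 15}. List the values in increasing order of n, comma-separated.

q^5  k|5↦f(k): 1:1 5:1  a_5=2
q^8  k|8↦f(k): 1:1 2:1 4:1 8:1  a_8=4
n=14: 14·1 7·2 2·7 1·14  f→[1+1+1+1]=4
n=15: 15·1 5·3 3·5 1·15  f→[1+1+1+1]=4

2, 4, 4, 4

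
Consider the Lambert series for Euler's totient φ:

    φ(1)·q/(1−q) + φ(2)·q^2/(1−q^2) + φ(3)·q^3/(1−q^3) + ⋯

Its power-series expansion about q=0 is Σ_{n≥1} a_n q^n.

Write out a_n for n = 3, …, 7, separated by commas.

d|3:{1,3}  Σφ=1+2=3
[q^4] φ(1)=1,φ(2)=1,φ(4)=2 ⇒ 4
d|5:{1,5}  Σφ=1+4=5
n=6: 6·1 3·2 2·3 1·6  φ→[2+2+1+1]=6
d|7:{1,7}  Σφ=1+6=7

3, 4, 5, 6, 7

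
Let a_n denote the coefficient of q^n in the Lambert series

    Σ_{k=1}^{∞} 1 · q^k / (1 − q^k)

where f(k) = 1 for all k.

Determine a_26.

d|26:{26,13,2,1}  Σf=1+1+1+1=4

a_26 = 4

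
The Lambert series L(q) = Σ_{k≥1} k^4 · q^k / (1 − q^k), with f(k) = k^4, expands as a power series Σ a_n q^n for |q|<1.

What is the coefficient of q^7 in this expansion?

a_7 = 2402

[q^7] f(1)=1,f(7)=2401 ⇒ 2402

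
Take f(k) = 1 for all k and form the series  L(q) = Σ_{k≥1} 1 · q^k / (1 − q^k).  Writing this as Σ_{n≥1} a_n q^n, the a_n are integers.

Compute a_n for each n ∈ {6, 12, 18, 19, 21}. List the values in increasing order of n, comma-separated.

4, 6, 6, 2, 4

[q^6] f(6)=1,f(3)=1,f(2)=1,f(1)=1 ⇒ 4
d|12:{12,6,4,3,2,1}  Σf=1+1+1+1+1+1=6
q^18  k|18↦f(k): 1:1 2:1 3:1 6:1 9:1 18:1  a_18=6
n=19: 1·19 19·1  f→[1+1]=2
q^21  k|21↦f(k): 1:1 3:1 7:1 21:1  a_21=4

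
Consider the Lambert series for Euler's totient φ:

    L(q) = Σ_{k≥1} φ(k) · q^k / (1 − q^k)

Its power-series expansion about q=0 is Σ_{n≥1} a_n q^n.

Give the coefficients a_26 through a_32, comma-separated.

d|26:{26,13,2,1}  Σφ=12+12+1+1=26
d|27:{1,3,9,27}  Σφ=1+2+6+18=27
d|28:{1,2,4,7,14,28}  Σφ=1+1+2+6+6+12=28
q^29  k|29↦φ(k): 1:1 29:28  a_29=29
[q^30] φ(1)=1,φ(2)=1,φ(3)=2,φ(5)=4,φ(6)=2,φ(10)=4,φ(15)=8,φ(30)=8 ⇒ 30
n=31: 31·1 1·31  φ→[30+1]=31
q^32  k|32↦φ(k): 32:16 16:8 8:4 4:2 2:1 1:1  a_32=32

26, 27, 28, 29, 30, 31, 32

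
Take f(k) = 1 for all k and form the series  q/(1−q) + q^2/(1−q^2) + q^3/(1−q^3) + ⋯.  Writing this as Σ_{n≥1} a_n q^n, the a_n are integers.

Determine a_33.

a_33 = 4

[q^33] f(33)=1,f(11)=1,f(3)=1,f(1)=1 ⇒ 4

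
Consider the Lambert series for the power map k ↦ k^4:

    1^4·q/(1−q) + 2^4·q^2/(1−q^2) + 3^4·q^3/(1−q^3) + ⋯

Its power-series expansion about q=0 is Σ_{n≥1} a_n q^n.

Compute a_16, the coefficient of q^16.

q^16  k|16↦f(k): 16:65536 8:4096 4:256 2:16 1:1  a_16=69905

a_16 = 69905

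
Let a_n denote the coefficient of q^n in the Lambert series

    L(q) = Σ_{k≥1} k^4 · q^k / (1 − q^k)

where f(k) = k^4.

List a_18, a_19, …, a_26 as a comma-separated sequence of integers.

112931, 130322, 170898, 196964, 248914, 279842, 358258, 391251, 485554

d|18:{18,9,6,3,2,1}  Σf=104976+6561+1296+81+16+1=112931
n=19: 1·19 19·1  f→[1+130321]=130322
n=20: 1·20 2·10 4·5 5·4 10·2 20·1  f→[1+16+256+625+10000+160000]=170898
n=21: 21·1 7·3 3·7 1·21  f→[194481+2401+81+1]=196964
d|22:{22,11,2,1}  Σf=234256+14641+16+1=248914
q^23  k|23↦f(k): 1:1 23:279841  a_23=279842
d|24:{24,12,8,6,4,3,2,1}  Σf=331776+20736+4096+1296+256+81+16+1=358258
n=25: 1·25 5·5 25·1  f→[1+625+390625]=391251
[q^26] f(26)=456976,f(13)=28561,f(2)=16,f(1)=1 ⇒ 485554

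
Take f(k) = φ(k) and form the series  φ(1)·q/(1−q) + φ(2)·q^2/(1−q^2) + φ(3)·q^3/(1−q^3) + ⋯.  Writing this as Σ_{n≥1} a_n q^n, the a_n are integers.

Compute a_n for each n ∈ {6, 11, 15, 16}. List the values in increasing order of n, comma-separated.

q^6  k|6↦φ(k): 6:2 3:2 2:1 1:1  a_6=6
q^11  k|11↦φ(k): 11:10 1:1  a_11=11
[q^15] φ(15)=8,φ(5)=4,φ(3)=2,φ(1)=1 ⇒ 15
q^16  k|16↦φ(k): 16:8 8:4 4:2 2:1 1:1  a_16=16

6, 11, 15, 16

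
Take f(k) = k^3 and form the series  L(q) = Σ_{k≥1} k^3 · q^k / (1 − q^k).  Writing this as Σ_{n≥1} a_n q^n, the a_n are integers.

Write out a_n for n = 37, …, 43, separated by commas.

50654, 61740, 61544, 73710, 68922, 86688, 79508

[q^37] f(37)=50653,f(1)=1 ⇒ 50654
n=38: 1·38 2·19 19·2 38·1  f→[1+8+6859+54872]=61740
q^39  k|39↦f(k): 1:1 3:27 13:2197 39:59319  a_39=61544
[q^40] f(40)=64000,f(20)=8000,f(10)=1000,f(8)=512,f(5)=125,f(4)=64,f(2)=8,f(1)=1 ⇒ 73710
d|41:{1,41}  Σf=1+68921=68922
[q^42] f(42)=74088,f(21)=9261,f(14)=2744,f(7)=343,f(6)=216,f(3)=27,f(2)=8,f(1)=1 ⇒ 86688
n=43: 1·43 43·1  f→[1+79507]=79508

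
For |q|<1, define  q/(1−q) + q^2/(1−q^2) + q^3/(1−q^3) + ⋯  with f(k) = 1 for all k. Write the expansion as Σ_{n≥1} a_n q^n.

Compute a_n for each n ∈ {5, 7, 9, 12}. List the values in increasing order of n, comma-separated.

d|5:{1,5}  Σf=1+1=2
n=7: 7·1 1·7  f→[1+1]=2
n=9: 9·1 3·3 1·9  f→[1+1+1]=3
n=12: 12·1 6·2 4·3 3·4 2·6 1·12  f→[1+1+1+1+1+1]=6

2, 2, 3, 6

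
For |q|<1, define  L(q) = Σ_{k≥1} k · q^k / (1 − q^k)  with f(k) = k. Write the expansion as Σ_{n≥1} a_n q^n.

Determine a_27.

[q^27] f(1)=1,f(3)=3,f(9)=9,f(27)=27 ⇒ 40

a_27 = 40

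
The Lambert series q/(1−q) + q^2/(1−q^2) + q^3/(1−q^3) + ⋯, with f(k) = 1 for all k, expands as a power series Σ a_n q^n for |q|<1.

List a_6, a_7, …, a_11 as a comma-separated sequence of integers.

n=6: 1·6 2·3 3·2 6·1  f→[1+1+1+1]=4
[q^7] f(7)=1,f(1)=1 ⇒ 2
n=8: 8·1 4·2 2·4 1·8  f→[1+1+1+1]=4
q^9  k|9↦f(k): 9:1 3:1 1:1  a_9=3
[q^10] f(1)=1,f(2)=1,f(5)=1,f(10)=1 ⇒ 4
d|11:{1,11}  Σf=1+1=2

4, 2, 4, 3, 4, 2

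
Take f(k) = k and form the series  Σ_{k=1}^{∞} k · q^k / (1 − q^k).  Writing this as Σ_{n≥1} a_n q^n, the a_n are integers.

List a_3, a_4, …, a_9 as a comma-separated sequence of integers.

n=3: 1·3 3·1  f→[1+3]=4
d|4:{4,2,1}  Σf=4+2+1=7
q^5  k|5↦f(k): 1:1 5:5  a_5=6
n=6: 1·6 2·3 3·2 6·1  f→[1+2+3+6]=12
n=7: 1·7 7·1  f→[1+7]=8
n=8: 8·1 4·2 2·4 1·8  f→[8+4+2+1]=15
n=9: 1·9 3·3 9·1  f→[1+3+9]=13

4, 7, 6, 12, 8, 15, 13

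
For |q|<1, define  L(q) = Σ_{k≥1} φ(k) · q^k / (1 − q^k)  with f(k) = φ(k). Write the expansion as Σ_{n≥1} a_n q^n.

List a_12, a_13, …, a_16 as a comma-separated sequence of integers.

n=12: 12·1 6·2 4·3 3·4 2·6 1·12  φ→[4+2+2+2+1+1]=12
q^13  k|13↦φ(k): 1:1 13:12  a_13=13
d|14:{1,2,7,14}  Σφ=1+1+6+6=14
d|15:{15,5,3,1}  Σφ=8+4+2+1=15
[q^16] φ(1)=1,φ(2)=1,φ(4)=2,φ(8)=4,φ(16)=8 ⇒ 16

12, 13, 14, 15, 16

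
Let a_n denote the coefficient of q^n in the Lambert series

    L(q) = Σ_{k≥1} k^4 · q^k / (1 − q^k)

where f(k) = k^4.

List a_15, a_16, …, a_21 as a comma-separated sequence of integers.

51332, 69905, 83522, 112931, 130322, 170898, 196964

q^15  k|15↦f(k): 15:50625 5:625 3:81 1:1  a_15=51332
d|16:{1,2,4,8,16}  Σf=1+16+256+4096+65536=69905
q^17  k|17↦f(k): 17:83521 1:1  a_17=83522
q^18  k|18↦f(k): 1:1 2:16 3:81 6:1296 9:6561 18:104976  a_18=112931
[q^19] f(19)=130321,f(1)=1 ⇒ 130322
n=20: 20·1 10·2 5·4 4·5 2·10 1·20  f→[160000+10000+625+256+16+1]=170898
d|21:{21,7,3,1}  Σf=194481+2401+81+1=196964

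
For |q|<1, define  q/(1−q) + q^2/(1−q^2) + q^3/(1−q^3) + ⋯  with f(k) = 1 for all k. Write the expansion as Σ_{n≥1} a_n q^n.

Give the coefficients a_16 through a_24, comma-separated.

d|16:{16,8,4,2,1}  Σf=1+1+1+1+1=5
[q^17] f(1)=1,f(17)=1 ⇒ 2
[q^18] f(1)=1,f(2)=1,f(3)=1,f(6)=1,f(9)=1,f(18)=1 ⇒ 6
q^19  k|19↦f(k): 19:1 1:1  a_19=2
d|20:{20,10,5,4,2,1}  Σf=1+1+1+1+1+1=6
n=21: 21·1 7·3 3·7 1·21  f→[1+1+1+1]=4
q^22  k|22↦f(k): 22:1 11:1 2:1 1:1  a_22=4
[q^23] f(1)=1,f(23)=1 ⇒ 2
d|24:{24,12,8,6,4,3,2,1}  Σf=1+1+1+1+1+1+1+1=8

5, 2, 6, 2, 6, 4, 4, 2, 8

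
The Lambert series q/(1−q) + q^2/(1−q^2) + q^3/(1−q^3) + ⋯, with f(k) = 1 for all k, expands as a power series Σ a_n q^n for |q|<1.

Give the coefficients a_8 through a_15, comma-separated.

q^8  k|8↦f(k): 1:1 2:1 4:1 8:1  a_8=4
q^9  k|9↦f(k): 1:1 3:1 9:1  a_9=3
[q^10] f(10)=1,f(5)=1,f(2)=1,f(1)=1 ⇒ 4
q^11  k|11↦f(k): 11:1 1:1  a_11=2
d|12:{12,6,4,3,2,1}  Σf=1+1+1+1+1+1=6
q^13  k|13↦f(k): 13:1 1:1  a_13=2
q^14  k|14↦f(k): 14:1 7:1 2:1 1:1  a_14=4
q^15  k|15↦f(k): 15:1 5:1 3:1 1:1  a_15=4

4, 3, 4, 2, 6, 2, 4, 4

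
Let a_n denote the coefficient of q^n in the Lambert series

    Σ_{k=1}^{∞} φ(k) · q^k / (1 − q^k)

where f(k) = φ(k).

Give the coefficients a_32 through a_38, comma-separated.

d|32:{32,16,8,4,2,1}  Σφ=16+8+4+2+1+1=32
q^33  k|33↦φ(k): 33:20 11:10 3:2 1:1  a_33=33
n=34: 1·34 2·17 17·2 34·1  φ→[1+1+16+16]=34
n=35: 1·35 5·7 7·5 35·1  φ→[1+4+6+24]=35
n=36: 1·36 2·18 3·12 4·9 6·6 9·4 12·3 18·2 36·1  φ→[1+1+2+2+2+6+4+6+12]=36
n=37: 1·37 37·1  φ→[1+36]=37
[q^38] φ(38)=18,φ(19)=18,φ(2)=1,φ(1)=1 ⇒ 38

32, 33, 34, 35, 36, 37, 38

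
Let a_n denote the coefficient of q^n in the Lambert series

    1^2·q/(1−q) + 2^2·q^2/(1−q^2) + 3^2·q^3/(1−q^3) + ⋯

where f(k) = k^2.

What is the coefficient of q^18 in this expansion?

d|18:{1,2,3,6,9,18}  Σf=1+4+9+36+81+324=455

a_18 = 455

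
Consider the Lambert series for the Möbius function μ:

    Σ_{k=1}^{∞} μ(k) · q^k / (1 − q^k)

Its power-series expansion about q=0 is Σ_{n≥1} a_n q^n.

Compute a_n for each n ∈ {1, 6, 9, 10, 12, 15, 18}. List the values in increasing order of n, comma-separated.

1, 0, 0, 0, 0, 0, 0

d|1:{1}  Σμ=1=1
n=6: 6·1 3·2 2·3 1·6  μ→[1+(-1)+(-1)+1]=0
n=9: 1·9 3·3 9·1  μ→[1+(-1)+0]=0
d|10:{10,5,2,1}  Σμ=1+(-1)+(-1)+1=0
n=12: 12·1 6·2 4·3 3·4 2·6 1·12  μ→[0+1+0+(-1)+(-1)+1]=0
d|15:{15,5,3,1}  Σμ=1+(-1)+(-1)+1=0
n=18: 18·1 9·2 6·3 3·6 2·9 1·18  μ→[0+0+1+(-1)+(-1)+1]=0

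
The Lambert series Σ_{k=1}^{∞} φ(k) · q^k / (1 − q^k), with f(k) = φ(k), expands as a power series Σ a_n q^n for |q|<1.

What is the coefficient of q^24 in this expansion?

d|24:{1,2,3,4,6,8,12,24}  Σφ=1+1+2+2+2+4+4+8=24

a_24 = 24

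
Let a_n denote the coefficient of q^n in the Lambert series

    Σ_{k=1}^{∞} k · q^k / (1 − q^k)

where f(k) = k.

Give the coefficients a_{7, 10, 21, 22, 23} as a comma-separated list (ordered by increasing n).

8, 18, 32, 36, 24

[q^7] f(1)=1,f(7)=7 ⇒ 8
d|10:{10,5,2,1}  Σf=10+5+2+1=18
n=21: 21·1 7·3 3·7 1·21  f→[21+7+3+1]=32
n=22: 22·1 11·2 2·11 1·22  f→[22+11+2+1]=36
[q^23] f(1)=1,f(23)=23 ⇒ 24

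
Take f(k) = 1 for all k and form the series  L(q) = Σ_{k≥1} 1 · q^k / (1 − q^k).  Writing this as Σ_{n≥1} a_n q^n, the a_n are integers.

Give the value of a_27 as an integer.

n=27: 27·1 9·3 3·9 1·27  f→[1+1+1+1]=4

a_27 = 4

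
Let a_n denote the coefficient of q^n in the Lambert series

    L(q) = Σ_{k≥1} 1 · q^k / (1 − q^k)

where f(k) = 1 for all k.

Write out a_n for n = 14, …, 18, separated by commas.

4, 4, 5, 2, 6

n=14: 1·14 2·7 7·2 14·1  f→[1+1+1+1]=4
q^15  k|15↦f(k): 15:1 5:1 3:1 1:1  a_15=4
[q^16] f(16)=1,f(8)=1,f(4)=1,f(2)=1,f(1)=1 ⇒ 5
n=17: 17·1 1·17  f→[1+1]=2
[q^18] f(18)=1,f(9)=1,f(6)=1,f(3)=1,f(2)=1,f(1)=1 ⇒ 6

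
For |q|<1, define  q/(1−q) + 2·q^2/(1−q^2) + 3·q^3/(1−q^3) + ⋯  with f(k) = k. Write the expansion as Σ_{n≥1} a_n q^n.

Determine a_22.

a_22 = 36

d|22:{1,2,11,22}  Σf=1+2+11+22=36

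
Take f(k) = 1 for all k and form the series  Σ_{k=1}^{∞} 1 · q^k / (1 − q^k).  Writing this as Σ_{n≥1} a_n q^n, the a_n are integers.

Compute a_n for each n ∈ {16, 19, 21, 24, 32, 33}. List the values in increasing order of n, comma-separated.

d|16:{1,2,4,8,16}  Σf=1+1+1+1+1=5
[q^19] f(19)=1,f(1)=1 ⇒ 2
q^21  k|21↦f(k): 21:1 7:1 3:1 1:1  a_21=4
d|24:{1,2,3,4,6,8,12,24}  Σf=1+1+1+1+1+1+1+1=8
d|32:{1,2,4,8,16,32}  Σf=1+1+1+1+1+1=6
[q^33] f(1)=1,f(3)=1,f(11)=1,f(33)=1 ⇒ 4

5, 2, 4, 8, 6, 4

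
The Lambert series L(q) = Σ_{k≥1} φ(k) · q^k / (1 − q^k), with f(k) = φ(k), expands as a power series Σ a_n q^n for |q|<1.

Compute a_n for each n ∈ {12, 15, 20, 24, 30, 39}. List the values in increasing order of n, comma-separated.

[q^12] φ(1)=1,φ(2)=1,φ(3)=2,φ(4)=2,φ(6)=2,φ(12)=4 ⇒ 12
q^15  k|15↦φ(k): 15:8 5:4 3:2 1:1  a_15=15
d|20:{1,2,4,5,10,20}  Σφ=1+1+2+4+4+8=20
q^24  k|24↦φ(k): 1:1 2:1 3:2 4:2 6:2 8:4 12:4 24:8  a_24=24
[q^30] φ(30)=8,φ(15)=8,φ(10)=4,φ(6)=2,φ(5)=4,φ(3)=2,φ(2)=1,φ(1)=1 ⇒ 30
n=39: 1·39 3·13 13·3 39·1  φ→[1+2+12+24]=39

12, 15, 20, 24, 30, 39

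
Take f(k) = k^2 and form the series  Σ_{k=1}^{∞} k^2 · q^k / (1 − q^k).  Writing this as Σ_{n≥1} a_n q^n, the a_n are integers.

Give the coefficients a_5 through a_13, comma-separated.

n=5: 5·1 1·5  f→[25+1]=26
d|6:{6,3,2,1}  Σf=36+9+4+1=50
[q^7] f(1)=1,f(7)=49 ⇒ 50
[q^8] f(1)=1,f(2)=4,f(4)=16,f(8)=64 ⇒ 85
n=9: 1·9 3·3 9·1  f→[1+9+81]=91
n=10: 10·1 5·2 2·5 1·10  f→[100+25+4+1]=130
[q^11] f(11)=121,f(1)=1 ⇒ 122
n=12: 12·1 6·2 4·3 3·4 2·6 1·12  f→[144+36+16+9+4+1]=210
d|13:{13,1}  Σf=169+1=170

26, 50, 50, 85, 91, 130, 122, 210, 170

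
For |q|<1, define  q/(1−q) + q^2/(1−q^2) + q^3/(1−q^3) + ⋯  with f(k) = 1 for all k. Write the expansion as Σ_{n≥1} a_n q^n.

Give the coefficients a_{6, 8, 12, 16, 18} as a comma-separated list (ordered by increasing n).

q^6  k|6↦f(k): 1:1 2:1 3:1 6:1  a_6=4
[q^8] f(8)=1,f(4)=1,f(2)=1,f(1)=1 ⇒ 4
d|12:{1,2,3,4,6,12}  Σf=1+1+1+1+1+1=6
[q^16] f(1)=1,f(2)=1,f(4)=1,f(8)=1,f(16)=1 ⇒ 5
d|18:{18,9,6,3,2,1}  Σf=1+1+1+1+1+1=6

4, 4, 6, 5, 6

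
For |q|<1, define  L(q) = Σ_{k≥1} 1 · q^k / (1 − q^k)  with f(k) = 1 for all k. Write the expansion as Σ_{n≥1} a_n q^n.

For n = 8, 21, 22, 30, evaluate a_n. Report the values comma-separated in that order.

[q^8] f(8)=1,f(4)=1,f(2)=1,f(1)=1 ⇒ 4
n=21: 1·21 3·7 7·3 21·1  f→[1+1+1+1]=4
q^22  k|22↦f(k): 22:1 11:1 2:1 1:1  a_22=4
[q^30] f(30)=1,f(15)=1,f(10)=1,f(6)=1,f(5)=1,f(3)=1,f(2)=1,f(1)=1 ⇒ 8

4, 4, 4, 8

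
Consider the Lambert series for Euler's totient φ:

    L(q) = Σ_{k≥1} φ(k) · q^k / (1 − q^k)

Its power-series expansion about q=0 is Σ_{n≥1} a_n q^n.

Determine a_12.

[q^12] φ(1)=1,φ(2)=1,φ(3)=2,φ(4)=2,φ(6)=2,φ(12)=4 ⇒ 12

a_12 = 12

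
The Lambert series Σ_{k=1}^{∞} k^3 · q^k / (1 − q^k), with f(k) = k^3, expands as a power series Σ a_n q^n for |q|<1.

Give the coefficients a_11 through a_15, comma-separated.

[q^11] f(1)=1,f(11)=1331 ⇒ 1332
[q^12] f(1)=1,f(2)=8,f(3)=27,f(4)=64,f(6)=216,f(12)=1728 ⇒ 2044
q^13  k|13↦f(k): 1:1 13:2197  a_13=2198
d|14:{14,7,2,1}  Σf=2744+343+8+1=3096
q^15  k|15↦f(k): 15:3375 5:125 3:27 1:1  a_15=3528

1332, 2044, 2198, 3096, 3528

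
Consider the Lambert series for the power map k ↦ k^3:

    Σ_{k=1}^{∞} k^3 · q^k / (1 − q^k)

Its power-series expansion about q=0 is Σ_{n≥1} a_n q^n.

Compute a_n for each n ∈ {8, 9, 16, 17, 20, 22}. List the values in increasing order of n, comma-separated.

585, 757, 4681, 4914, 9198, 11988

q^8  k|8↦f(k): 8:512 4:64 2:8 1:1  a_8=585
q^9  k|9↦f(k): 9:729 3:27 1:1  a_9=757
n=16: 1·16 2·8 4·4 8·2 16·1  f→[1+8+64+512+4096]=4681
d|17:{1,17}  Σf=1+4913=4914
d|20:{20,10,5,4,2,1}  Σf=8000+1000+125+64+8+1=9198
q^22  k|22↦f(k): 22:10648 11:1331 2:8 1:1  a_22=11988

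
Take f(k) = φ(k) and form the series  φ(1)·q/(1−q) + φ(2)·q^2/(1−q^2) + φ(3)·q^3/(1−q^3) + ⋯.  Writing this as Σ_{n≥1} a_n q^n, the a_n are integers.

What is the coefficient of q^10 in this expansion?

n=10: 1·10 2·5 5·2 10·1  φ→[1+1+4+4]=10

a_10 = 10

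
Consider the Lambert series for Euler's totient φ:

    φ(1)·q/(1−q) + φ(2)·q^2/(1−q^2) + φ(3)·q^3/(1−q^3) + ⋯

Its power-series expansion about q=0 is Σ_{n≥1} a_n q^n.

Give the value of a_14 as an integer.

n=14: 1·14 2·7 7·2 14·1  φ→[1+1+6+6]=14

a_14 = 14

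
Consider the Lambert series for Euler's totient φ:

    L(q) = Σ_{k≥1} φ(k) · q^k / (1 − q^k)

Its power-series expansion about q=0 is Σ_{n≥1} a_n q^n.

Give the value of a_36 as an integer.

q^36  k|36↦φ(k): 1:1 2:1 3:2 4:2 6:2 9:6 12:4 18:6 36:12  a_36=36

a_36 = 36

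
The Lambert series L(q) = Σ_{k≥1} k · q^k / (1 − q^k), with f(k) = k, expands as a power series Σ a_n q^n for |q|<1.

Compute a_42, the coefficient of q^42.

a_42 = 96

n=42: 1·42 2·21 3·14 6·7 7·6 14·3 21·2 42·1  f→[1+2+3+6+7+14+21+42]=96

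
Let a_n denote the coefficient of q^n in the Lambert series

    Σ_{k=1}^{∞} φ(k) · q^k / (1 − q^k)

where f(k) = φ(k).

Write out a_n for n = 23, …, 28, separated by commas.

q^23  k|23↦φ(k): 1:1 23:22  a_23=23
n=24: 24·1 12·2 8·3 6·4 4·6 3·8 2·12 1·24  φ→[8+4+4+2+2+2+1+1]=24
[q^25] φ(1)=1,φ(5)=4,φ(25)=20 ⇒ 25
[q^26] φ(1)=1,φ(2)=1,φ(13)=12,φ(26)=12 ⇒ 26
n=27: 1·27 3·9 9·3 27·1  φ→[1+2+6+18]=27
[q^28] φ(1)=1,φ(2)=1,φ(4)=2,φ(7)=6,φ(14)=6,φ(28)=12 ⇒ 28

23, 24, 25, 26, 27, 28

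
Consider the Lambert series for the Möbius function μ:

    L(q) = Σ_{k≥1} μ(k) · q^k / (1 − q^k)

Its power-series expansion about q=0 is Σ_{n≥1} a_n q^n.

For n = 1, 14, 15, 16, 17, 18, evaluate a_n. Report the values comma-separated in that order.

q^1  k|1↦μ(k): 1:1  a_1=1
d|14:{14,7,2,1}  Σμ=1+(-1)+(-1)+1=0
[q^15] μ(1)=1,μ(3)=-1,μ(5)=-1,μ(15)=1 ⇒ 0
d|16:{16,8,4,2,1}  Σμ=0+0+0+(-1)+1=0
d|17:{17,1}  Σμ=(-1)+1=0
d|18:{18,9,6,3,2,1}  Σμ=0+0+1+(-1)+(-1)+1=0

1, 0, 0, 0, 0, 0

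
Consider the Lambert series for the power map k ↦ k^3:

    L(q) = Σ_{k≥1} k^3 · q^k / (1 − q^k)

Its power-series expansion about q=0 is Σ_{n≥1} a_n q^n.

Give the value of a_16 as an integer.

[q^16] f(1)=1,f(2)=8,f(4)=64,f(8)=512,f(16)=4096 ⇒ 4681

a_16 = 4681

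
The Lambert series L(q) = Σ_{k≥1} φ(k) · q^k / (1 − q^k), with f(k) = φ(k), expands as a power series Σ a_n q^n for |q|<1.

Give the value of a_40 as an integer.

n=40: 40·1 20·2 10·4 8·5 5·8 4·10 2·20 1·40  φ→[16+8+4+4+4+2+1+1]=40

a_40 = 40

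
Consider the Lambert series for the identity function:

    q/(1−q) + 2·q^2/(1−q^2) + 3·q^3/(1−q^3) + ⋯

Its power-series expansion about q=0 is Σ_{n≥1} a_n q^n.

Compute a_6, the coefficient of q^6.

n=6: 6·1 3·2 2·3 1·6  f→[6+3+2+1]=12

a_6 = 12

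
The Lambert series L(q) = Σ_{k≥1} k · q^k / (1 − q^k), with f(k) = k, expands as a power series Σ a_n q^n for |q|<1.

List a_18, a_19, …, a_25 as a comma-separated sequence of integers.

d|18:{1,2,3,6,9,18}  Σf=1+2+3+6+9+18=39
n=19: 19·1 1·19  f→[19+1]=20
d|20:{20,10,5,4,2,1}  Σf=20+10+5+4+2+1=42
[q^21] f(1)=1,f(3)=3,f(7)=7,f(21)=21 ⇒ 32
q^22  k|22↦f(k): 1:1 2:2 11:11 22:22  a_22=36
d|23:{1,23}  Σf=1+23=24
q^24  k|24↦f(k): 24:24 12:12 8:8 6:6 4:4 3:3 2:2 1:1  a_24=60
[q^25] f(1)=1,f(5)=5,f(25)=25 ⇒ 31

39, 20, 42, 32, 36, 24, 60, 31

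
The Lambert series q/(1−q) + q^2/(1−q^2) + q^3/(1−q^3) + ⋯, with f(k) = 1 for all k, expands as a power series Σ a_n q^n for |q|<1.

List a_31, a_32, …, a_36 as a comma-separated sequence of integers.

d|31:{1,31}  Σf=1+1=2
n=32: 32·1 16·2 8·4 4·8 2·16 1·32  f→[1+1+1+1+1+1]=6
q^33  k|33↦f(k): 1:1 3:1 11:1 33:1  a_33=4
d|34:{1,2,17,34}  Σf=1+1+1+1=4
n=35: 1·35 5·7 7·5 35·1  f→[1+1+1+1]=4
n=36: 36·1 18·2 12·3 9·4 6·6 4·9 3·12 2·18 1·36  f→[1+1+1+1+1+1+1+1+1]=9

2, 6, 4, 4, 4, 9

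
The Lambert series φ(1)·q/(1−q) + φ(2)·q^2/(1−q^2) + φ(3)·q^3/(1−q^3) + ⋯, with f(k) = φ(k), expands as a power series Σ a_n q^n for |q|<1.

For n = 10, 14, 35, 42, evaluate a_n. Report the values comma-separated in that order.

d|10:{1,2,5,10}  Σφ=1+1+4+4=10
n=14: 14·1 7·2 2·7 1·14  φ→[6+6+1+1]=14
[q^35] φ(35)=24,φ(7)=6,φ(5)=4,φ(1)=1 ⇒ 35
[q^42] φ(1)=1,φ(2)=1,φ(3)=2,φ(6)=2,φ(7)=6,φ(14)=6,φ(21)=12,φ(42)=12 ⇒ 42

10, 14, 35, 42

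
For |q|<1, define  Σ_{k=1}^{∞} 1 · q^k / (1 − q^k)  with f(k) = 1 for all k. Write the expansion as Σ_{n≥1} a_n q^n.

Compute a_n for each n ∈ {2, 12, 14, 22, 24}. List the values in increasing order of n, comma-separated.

q^2  k|2↦f(k): 1:1 2:1  a_2=2
q^12  k|12↦f(k): 12:1 6:1 4:1 3:1 2:1 1:1  a_12=6
[q^14] f(14)=1,f(7)=1,f(2)=1,f(1)=1 ⇒ 4
n=22: 22·1 11·2 2·11 1·22  f→[1+1+1+1]=4
n=24: 1·24 2·12 3·8 4·6 6·4 8·3 12·2 24·1  f→[1+1+1+1+1+1+1+1]=8

2, 6, 4, 4, 8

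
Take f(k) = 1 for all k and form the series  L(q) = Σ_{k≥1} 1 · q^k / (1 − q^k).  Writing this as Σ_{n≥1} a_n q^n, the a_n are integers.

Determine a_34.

[q^34] f(34)=1,f(17)=1,f(2)=1,f(1)=1 ⇒ 4

a_34 = 4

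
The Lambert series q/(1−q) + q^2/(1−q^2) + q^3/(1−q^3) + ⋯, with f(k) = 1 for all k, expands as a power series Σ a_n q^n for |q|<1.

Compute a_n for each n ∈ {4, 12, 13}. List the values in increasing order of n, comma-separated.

q^4  k|4↦f(k): 1:1 2:1 4:1  a_4=3
q^12  k|12↦f(k): 12:1 6:1 4:1 3:1 2:1 1:1  a_12=6
[q^13] f(13)=1,f(1)=1 ⇒ 2

3, 6, 2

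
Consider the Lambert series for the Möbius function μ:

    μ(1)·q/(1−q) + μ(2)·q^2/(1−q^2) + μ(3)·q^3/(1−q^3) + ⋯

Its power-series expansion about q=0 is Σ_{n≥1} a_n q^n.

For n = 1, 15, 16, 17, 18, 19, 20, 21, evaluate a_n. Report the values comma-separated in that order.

n=1: 1·1  μ→[1]=1
n=15: 15·1 5·3 3·5 1·15  μ→[1+(-1)+(-1)+1]=0
d|16:{16,8,4,2,1}  Σμ=0+0+0+(-1)+1=0
n=17: 1·17 17·1  μ→[1+(-1)]=0
n=18: 1·18 2·9 3·6 6·3 9·2 18·1  μ→[1+(-1)+(-1)+1+0+0]=0
q^19  k|19↦μ(k): 1:1 19:-1  a_19=0
d|20:{20,10,5,4,2,1}  Σμ=0+1+(-1)+0+(-1)+1=0
d|21:{21,7,3,1}  Σμ=1+(-1)+(-1)+1=0

1, 0, 0, 0, 0, 0, 0, 0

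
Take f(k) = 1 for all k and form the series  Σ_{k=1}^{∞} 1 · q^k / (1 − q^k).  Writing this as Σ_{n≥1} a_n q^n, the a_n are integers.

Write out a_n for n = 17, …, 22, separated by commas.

2, 6, 2, 6, 4, 4

q^17  k|17↦f(k): 1:1 17:1  a_17=2
d|18:{18,9,6,3,2,1}  Σf=1+1+1+1+1+1=6
d|19:{1,19}  Σf=1+1=2
n=20: 20·1 10·2 5·4 4·5 2·10 1·20  f→[1+1+1+1+1+1]=6
q^21  k|21↦f(k): 1:1 3:1 7:1 21:1  a_21=4
[q^22] f(22)=1,f(11)=1,f(2)=1,f(1)=1 ⇒ 4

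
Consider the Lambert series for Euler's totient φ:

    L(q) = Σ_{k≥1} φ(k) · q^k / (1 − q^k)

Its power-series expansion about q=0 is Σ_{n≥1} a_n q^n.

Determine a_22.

n=22: 1·22 2·11 11·2 22·1  φ→[1+1+10+10]=22

a_22 = 22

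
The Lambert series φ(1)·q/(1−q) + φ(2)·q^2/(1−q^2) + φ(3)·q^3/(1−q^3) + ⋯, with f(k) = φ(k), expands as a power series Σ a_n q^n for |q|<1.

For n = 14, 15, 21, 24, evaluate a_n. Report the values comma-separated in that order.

d|14:{14,7,2,1}  Σφ=6+6+1+1=14
[q^15] φ(15)=8,φ(5)=4,φ(3)=2,φ(1)=1 ⇒ 15
q^21  k|21↦φ(k): 21:12 7:6 3:2 1:1  a_21=21
q^24  k|24↦φ(k): 1:1 2:1 3:2 4:2 6:2 8:4 12:4 24:8  a_24=24

14, 15, 21, 24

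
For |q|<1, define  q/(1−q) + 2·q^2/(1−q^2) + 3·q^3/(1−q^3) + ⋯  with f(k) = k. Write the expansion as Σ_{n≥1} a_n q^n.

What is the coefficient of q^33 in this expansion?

d|33:{1,3,11,33}  Σf=1+3+11+33=48

a_33 = 48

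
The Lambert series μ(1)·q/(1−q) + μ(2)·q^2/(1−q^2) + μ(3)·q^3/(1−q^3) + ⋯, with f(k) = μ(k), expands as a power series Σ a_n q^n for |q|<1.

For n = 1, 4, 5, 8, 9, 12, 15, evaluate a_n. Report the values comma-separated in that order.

1, 0, 0, 0, 0, 0, 0

q^1  k|1↦μ(k): 1:1  a_1=1
q^4  k|4↦μ(k): 1:1 2:-1 4:0  a_4=0
n=5: 1·5 5·1  μ→[1+(-1)]=0
[q^8] μ(1)=1,μ(2)=-1,μ(4)=0,μ(8)=0 ⇒ 0
[q^9] μ(9)=0,μ(3)=-1,μ(1)=1 ⇒ 0
n=12: 1·12 2·6 3·4 4·3 6·2 12·1  μ→[1+(-1)+(-1)+0+1+0]=0
q^15  k|15↦μ(k): 1:1 3:-1 5:-1 15:1  a_15=0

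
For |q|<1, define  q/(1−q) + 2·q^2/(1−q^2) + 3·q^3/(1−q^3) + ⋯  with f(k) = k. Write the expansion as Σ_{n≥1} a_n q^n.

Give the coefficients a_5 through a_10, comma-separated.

[q^5] f(1)=1,f(5)=5 ⇒ 6
d|6:{1,2,3,6}  Σf=1+2+3+6=12
[q^7] f(7)=7,f(1)=1 ⇒ 8
n=8: 1·8 2·4 4·2 8·1  f→[1+2+4+8]=15
[q^9] f(1)=1,f(3)=3,f(9)=9 ⇒ 13
[q^10] f(1)=1,f(2)=2,f(5)=5,f(10)=10 ⇒ 18

6, 12, 8, 15, 13, 18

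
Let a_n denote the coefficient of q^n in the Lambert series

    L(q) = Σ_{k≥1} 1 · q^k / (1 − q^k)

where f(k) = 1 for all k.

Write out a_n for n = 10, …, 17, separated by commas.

4, 2, 6, 2, 4, 4, 5, 2

d|10:{1,2,5,10}  Σf=1+1+1+1=4
q^11  k|11↦f(k): 1:1 11:1  a_11=2
q^12  k|12↦f(k): 1:1 2:1 3:1 4:1 6:1 12:1  a_12=6
q^13  k|13↦f(k): 1:1 13:1  a_13=2
q^14  k|14↦f(k): 14:1 7:1 2:1 1:1  a_14=4
n=15: 15·1 5·3 3·5 1·15  f→[1+1+1+1]=4
d|16:{1,2,4,8,16}  Σf=1+1+1+1+1=5
q^17  k|17↦f(k): 1:1 17:1  a_17=2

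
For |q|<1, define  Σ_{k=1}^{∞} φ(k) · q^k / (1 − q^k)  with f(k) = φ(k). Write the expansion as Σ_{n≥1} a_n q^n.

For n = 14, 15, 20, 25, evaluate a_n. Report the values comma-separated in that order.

n=14: 1·14 2·7 7·2 14·1  φ→[1+1+6+6]=14
[q^15] φ(15)=8,φ(5)=4,φ(3)=2,φ(1)=1 ⇒ 15
[q^20] φ(20)=8,φ(10)=4,φ(5)=4,φ(4)=2,φ(2)=1,φ(1)=1 ⇒ 20
[q^25] φ(25)=20,φ(5)=4,φ(1)=1 ⇒ 25

14, 15, 20, 25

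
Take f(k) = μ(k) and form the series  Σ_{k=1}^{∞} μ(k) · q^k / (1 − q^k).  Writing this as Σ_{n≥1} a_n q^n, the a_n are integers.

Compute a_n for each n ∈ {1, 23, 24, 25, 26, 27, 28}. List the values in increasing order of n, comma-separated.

1, 0, 0, 0, 0, 0, 0

d|1:{1}  Σμ=1=1
q^23  k|23↦μ(k): 23:-1 1:1  a_23=0
d|24:{24,12,8,6,4,3,2,1}  Σμ=0+0+0+1+0+(-1)+(-1)+1=0
d|25:{1,5,25}  Σμ=1+(-1)+0=0
d|26:{1,2,13,26}  Σμ=1+(-1)+(-1)+1=0
n=27: 1·27 3·9 9·3 27·1  μ→[1+(-1)+0+0]=0
[q^28] μ(28)=0,μ(14)=1,μ(7)=-1,μ(4)=0,μ(2)=-1,μ(1)=1 ⇒ 0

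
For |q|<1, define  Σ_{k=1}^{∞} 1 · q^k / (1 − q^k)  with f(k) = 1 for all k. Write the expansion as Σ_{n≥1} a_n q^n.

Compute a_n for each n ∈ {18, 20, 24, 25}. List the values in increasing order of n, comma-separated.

6, 6, 8, 3

[q^18] f(1)=1,f(2)=1,f(3)=1,f(6)=1,f(9)=1,f(18)=1 ⇒ 6
[q^20] f(1)=1,f(2)=1,f(4)=1,f(5)=1,f(10)=1,f(20)=1 ⇒ 6
[q^24] f(24)=1,f(12)=1,f(8)=1,f(6)=1,f(4)=1,f(3)=1,f(2)=1,f(1)=1 ⇒ 8
d|25:{25,5,1}  Σf=1+1+1=3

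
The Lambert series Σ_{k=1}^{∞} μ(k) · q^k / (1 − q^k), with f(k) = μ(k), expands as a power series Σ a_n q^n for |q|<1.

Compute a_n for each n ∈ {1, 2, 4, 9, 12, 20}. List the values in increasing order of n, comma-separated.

1, 0, 0, 0, 0, 0

q^1  k|1↦μ(k): 1:1  a_1=1
n=2: 1·2 2·1  μ→[1+(-1)]=0
n=4: 4·1 2·2 1·4  μ→[0+(-1)+1]=0
n=9: 9·1 3·3 1·9  μ→[0+(-1)+1]=0
[q^12] μ(1)=1,μ(2)=-1,μ(3)=-1,μ(4)=0,μ(6)=1,μ(12)=0 ⇒ 0
d|20:{20,10,5,4,2,1}  Σμ=0+1+(-1)+0+(-1)+1=0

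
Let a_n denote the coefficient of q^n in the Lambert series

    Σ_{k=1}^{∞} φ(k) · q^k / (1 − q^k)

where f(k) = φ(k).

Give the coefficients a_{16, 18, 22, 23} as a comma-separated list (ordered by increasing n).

q^16  k|16↦φ(k): 16:8 8:4 4:2 2:1 1:1  a_16=16
[q^18] φ(1)=1,φ(2)=1,φ(3)=2,φ(6)=2,φ(9)=6,φ(18)=6 ⇒ 18
q^22  k|22↦φ(k): 1:1 2:1 11:10 22:10  a_22=22
[q^23] φ(23)=22,φ(1)=1 ⇒ 23

16, 18, 22, 23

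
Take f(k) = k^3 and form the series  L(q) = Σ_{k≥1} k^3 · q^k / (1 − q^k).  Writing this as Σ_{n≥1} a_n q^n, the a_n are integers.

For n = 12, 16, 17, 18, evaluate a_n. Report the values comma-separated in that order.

2044, 4681, 4914, 6813

d|12:{1,2,3,4,6,12}  Σf=1+8+27+64+216+1728=2044
[q^16] f(1)=1,f(2)=8,f(4)=64,f(8)=512,f(16)=4096 ⇒ 4681
n=17: 1·17 17·1  f→[1+4913]=4914
d|18:{1,2,3,6,9,18}  Σf=1+8+27+216+729+5832=6813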